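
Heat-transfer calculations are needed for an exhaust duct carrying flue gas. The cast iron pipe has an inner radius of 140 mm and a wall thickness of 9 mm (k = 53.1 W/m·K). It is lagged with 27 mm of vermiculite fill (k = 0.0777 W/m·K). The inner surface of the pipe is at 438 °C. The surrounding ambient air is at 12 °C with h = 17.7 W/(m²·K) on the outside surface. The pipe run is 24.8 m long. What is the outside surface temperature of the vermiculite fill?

Radial resistances (cylindrical: R_cond = ln(r_o/r_i)/(2πkL), R_conv = 1/(h·2πrL)):
R_cast iron pipe wall = ln(149/140)/(2π×53.1×24.8) = 7.53×10^-6 K/W
R_vermiculite fill = ln(176/149)/(2π×0.0777×24.8) = 0.01375 K/W
R_outer film = 1/(h_o·2πr_oL) = 1/(17.7×2π×0.176×24.8) = 0.00206 K/W
R_total = 0.01582 K/W
Q = ΔT/R_total = 426/0.01582
Q = 26900 W
T_interface = T_inner − Q·ΣR(inner→interface) = 438 − 26900×0.01376

T ≈ 67.5 °C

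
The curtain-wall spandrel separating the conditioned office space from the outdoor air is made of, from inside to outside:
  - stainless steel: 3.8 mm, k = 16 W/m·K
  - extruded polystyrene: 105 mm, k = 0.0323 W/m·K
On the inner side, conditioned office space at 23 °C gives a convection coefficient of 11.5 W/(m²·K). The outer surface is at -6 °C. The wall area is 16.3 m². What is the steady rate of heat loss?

Treating each layer as a thermal resistance in series:
R_inner film = 1/(h_i·A) = 1/(11.5×16.3) = 0.005335 K/W
R_stainless steel = L/(kA) = 0.0038/(16×16.3) = 1.457×10^-5 K/W
R_extruded polystyrene = L/(kA) = 0.105/(0.0323×16.3) = 0.1994 K/W
R_total = 0.2048 K/W
Q = ΔT / R_total = 29 / 0.2048

Q ≈ 142 W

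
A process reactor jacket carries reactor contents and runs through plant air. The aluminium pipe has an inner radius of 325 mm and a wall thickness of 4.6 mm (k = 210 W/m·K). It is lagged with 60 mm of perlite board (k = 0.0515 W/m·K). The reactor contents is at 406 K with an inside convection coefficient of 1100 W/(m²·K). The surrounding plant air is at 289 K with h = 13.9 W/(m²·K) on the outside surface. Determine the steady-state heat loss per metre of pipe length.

Treating each annulus and film as a series resistance:
R_inner film = 1/(h_i·2πr₁L) = 1/(1100×2π×0.325×1) = 4.452×10^-4 K/W
R_aluminium pipe wall = ln(329.6/325)/(2π×210×1) = 1.065×10^-5 K/W
R_perlite board = ln(389.6/329.6)/(2π×0.0515×1) = 0.5168 K/W
R_outer film = 1/(h_o·2πr_oL) = 1/(13.9×2π×0.3896×1) = 0.02939 K/W
R_total = 0.5467 K/W
Q = ΔT/R_total = 117/0.5467

q′ ≈ 214 W/m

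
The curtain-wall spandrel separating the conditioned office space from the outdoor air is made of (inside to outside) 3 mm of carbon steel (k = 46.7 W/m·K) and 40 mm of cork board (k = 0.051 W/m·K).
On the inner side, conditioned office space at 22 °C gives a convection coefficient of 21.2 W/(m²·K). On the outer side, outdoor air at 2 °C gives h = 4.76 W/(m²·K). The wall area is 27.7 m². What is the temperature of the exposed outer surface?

Model the wall as resistances in series:
R_inner film = 1/(h_i·A) = 1/(21.2×27.7) = 0.001703 K/W
R_carbon steel = L/(kA) = 0.003/(46.7×27.7) = 2.319×10^-6 K/W
R_cork board = L/(kA) = 0.04/(0.051×27.7) = 0.02831 K/W
R_outer film = 1/(h_o·A) = 1/(4.76×27.7) = 0.007584 K/W
R_total = 0.0376 K/W;  Q = ΔT/R_total = 20/0.0376 = 531.9 W
T_interface = T_inner − Q·ΣR(inner→interface) = 22 − 532×0.03002

T ≈ 6.03 °C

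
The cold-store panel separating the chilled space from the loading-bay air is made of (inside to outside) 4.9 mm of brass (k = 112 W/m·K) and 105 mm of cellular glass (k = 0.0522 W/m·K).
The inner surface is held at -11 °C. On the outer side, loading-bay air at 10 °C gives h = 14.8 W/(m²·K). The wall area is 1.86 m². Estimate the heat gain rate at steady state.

Thermal resistances in series:
R_brass = L/(kA) = 0.0049/(112×1.86) = 2.352×10^-5 K/W
R_cellular glass = L/(kA) = 0.105/(0.0522×1.86) = 1.081 K/W
R_outer film = 1/(h_o·A) = 1/(14.8×1.86) = 0.03633 K/W
R_total = 1.118 K/W
Q = ΔT / R_total = 21 / 1.118

Q ≈ 18.8 W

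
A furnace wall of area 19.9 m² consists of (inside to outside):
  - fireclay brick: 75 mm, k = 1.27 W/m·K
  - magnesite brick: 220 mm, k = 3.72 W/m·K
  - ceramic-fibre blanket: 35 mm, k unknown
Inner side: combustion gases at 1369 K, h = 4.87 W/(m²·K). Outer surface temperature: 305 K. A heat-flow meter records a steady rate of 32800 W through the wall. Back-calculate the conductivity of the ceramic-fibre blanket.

k ≈ 0.109 W/(m·K)

Model the wall as resistances in series:
R_inner film = 1/(h_i·A) = 1/(4.87×19.9) = 0.01032 K/W
R_fireclay brick = L/(kA) = 0.075/(1.27×19.9) = 0.002968 K/W
R_magnesite brick = L/(kA) = 0.22/(3.72×19.9) = 0.002972 K/W
Sum of known resistances R_other = 0.01626 K/W
Total R = ΔT/Q = 1064/32800 = 0.03244 K/W
R_ceramic-fibre blanket = R_total − R_other = 0.01618 K/W
k = L/(R·A) = 0.035/(0.01618×19.9)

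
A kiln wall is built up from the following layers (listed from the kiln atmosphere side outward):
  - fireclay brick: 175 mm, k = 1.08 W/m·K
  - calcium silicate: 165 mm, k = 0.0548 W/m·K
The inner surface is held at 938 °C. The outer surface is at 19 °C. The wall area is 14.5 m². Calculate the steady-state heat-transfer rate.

Q ≈ 4200 W

Treating each layer as a thermal resistance in series:
R_fireclay brick = L/(kA) = 0.175/(1.08×14.5) = 0.01117 K/W
R_calcium silicate = L/(kA) = 0.165/(0.0548×14.5) = 0.2077 K/W
R_total = 0.2188 K/W
Q = ΔT / R_total = 919 / 0.2188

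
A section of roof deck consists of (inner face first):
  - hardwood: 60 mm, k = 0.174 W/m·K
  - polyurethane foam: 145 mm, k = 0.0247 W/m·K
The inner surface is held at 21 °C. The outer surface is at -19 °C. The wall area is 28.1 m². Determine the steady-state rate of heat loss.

Model the wall as resistances in series:
R_hardwood = L/(kA) = 0.06/(0.174×28.1) = 0.01227 K/W
R_polyurethane foam = L/(kA) = 0.145/(0.0247×28.1) = 0.2089 K/W
R_total = 0.2212 K/W
Q = ΔT / R_total = 40 / 0.2212

Q ≈ 181 W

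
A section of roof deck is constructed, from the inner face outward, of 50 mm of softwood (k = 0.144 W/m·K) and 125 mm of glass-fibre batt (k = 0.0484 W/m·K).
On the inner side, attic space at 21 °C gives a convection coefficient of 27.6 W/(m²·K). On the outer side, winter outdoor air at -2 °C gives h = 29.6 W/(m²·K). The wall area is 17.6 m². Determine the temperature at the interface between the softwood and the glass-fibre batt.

T ≈ 18.1 °C

Thermal resistances in series:
R_inner film = 1/(h_i·A) = 1/(27.6×17.6) = 0.002059 K/W
R_softwood = L/(kA) = 0.05/(0.144×17.6) = 0.01973 K/W
R_glass-fibre batt = L/(kA) = 0.125/(0.0484×17.6) = 0.1467 K/W
R_outer film = 1/(h_o·A) = 1/(29.6×17.6) = 0.00192 K/W
R_total = 0.1704 K/W;  Q = ΔT/R_total = 23/0.1704 = 134.9 W
T_interface = T_inner − Q·ΣR(inner→interface) = 21 − 135×0.02179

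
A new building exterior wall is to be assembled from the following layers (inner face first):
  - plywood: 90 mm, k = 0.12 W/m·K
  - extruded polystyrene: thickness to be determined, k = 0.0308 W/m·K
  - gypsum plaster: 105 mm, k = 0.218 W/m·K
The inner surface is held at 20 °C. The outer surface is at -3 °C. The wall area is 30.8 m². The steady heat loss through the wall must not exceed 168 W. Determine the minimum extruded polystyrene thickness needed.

Series thermal resistances:
R_plywood = L/(kA) = 0.09/(0.12×30.8) = 0.02435 K/W
R_gypsum plaster = L/(kA) = 0.105/(0.218×30.8) = 0.01564 K/W
Sum of the known resistances R_other = 0.03999 K/W
Required total resistance R_tot = ΔT/Q_allow = 23/168 = 0.1369 K/W
R_extruded polystyrene = R_tot − R_other = 0.09692 K/W
L = R·k·A = 0.09692×0.0308×30.8

L ≈ 91.9 mm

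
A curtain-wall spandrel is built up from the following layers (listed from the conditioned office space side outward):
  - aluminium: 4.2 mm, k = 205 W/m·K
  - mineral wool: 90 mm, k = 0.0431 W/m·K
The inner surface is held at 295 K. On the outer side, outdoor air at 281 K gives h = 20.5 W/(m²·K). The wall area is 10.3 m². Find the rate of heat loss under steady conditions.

Series thermal resistances:
R_aluminium = L/(kA) = 0.0042/(205×10.3) = 1.989×10^-6 K/W
R_mineral wool = L/(kA) = 0.09/(0.0431×10.3) = 0.2027 K/W
R_outer film = 1/(h_o·A) = 1/(20.5×10.3) = 0.004736 K/W
R_total = 0.2075 K/W
Q = ΔT / R_total = 14 / 0.2075

Q ≈ 67.5 W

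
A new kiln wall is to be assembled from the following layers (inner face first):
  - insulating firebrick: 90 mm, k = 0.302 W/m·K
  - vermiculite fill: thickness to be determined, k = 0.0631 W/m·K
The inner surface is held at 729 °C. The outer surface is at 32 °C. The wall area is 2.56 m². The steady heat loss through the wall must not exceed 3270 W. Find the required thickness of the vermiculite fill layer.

L ≈ 15.6 mm

Thermal resistances in series:
R_insulating firebrick = L/(kA) = 0.09/(0.302×2.56) = 0.1164 K/W
Sum of the known resistances R_other = 0.1164 K/W
Required total resistance R_tot = ΔT/Q_allow = 697/3270 = 0.2131 K/W
R_vermiculite fill = R_tot − R_other = 0.09674 K/W
L = R·k·A = 0.09674×0.0631×2.56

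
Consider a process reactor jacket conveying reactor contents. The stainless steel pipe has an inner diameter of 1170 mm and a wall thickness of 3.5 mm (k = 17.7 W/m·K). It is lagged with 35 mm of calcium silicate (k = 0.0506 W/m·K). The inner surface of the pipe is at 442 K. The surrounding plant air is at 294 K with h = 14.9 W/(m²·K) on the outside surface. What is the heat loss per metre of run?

q′ ≈ 744 W/m

Per-layer cylindrical resistances, series-summed:
R_stainless steel pipe wall = ln(588.5/585)/(2π×17.7×1) = 5.364×10^-5 K/W
R_calcium silicate = ln(623.5/588.5)/(2π×0.0506×1) = 0.1817 K/W
R_outer film = 1/(h_o·2πr_oL) = 1/(14.9×2π×0.6235×1) = 0.01713 K/W
R_total = 0.1989 K/W
Q = ΔT/R_total = 148/0.1989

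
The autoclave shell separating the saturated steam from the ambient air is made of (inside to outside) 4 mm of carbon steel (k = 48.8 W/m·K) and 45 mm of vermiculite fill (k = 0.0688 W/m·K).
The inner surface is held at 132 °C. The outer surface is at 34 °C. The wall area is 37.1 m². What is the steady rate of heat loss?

Q ≈ 5560 W

Using the resistance-network approach (series):
R_carbon steel = L/(kA) = 0.004/(48.8×37.1) = 2.209×10^-6 K/W
R_vermiculite fill = L/(kA) = 0.045/(0.0688×37.1) = 0.01763 K/W
R_total = 0.01763 K/W
Q = ΔT / R_total = 98 / 0.01763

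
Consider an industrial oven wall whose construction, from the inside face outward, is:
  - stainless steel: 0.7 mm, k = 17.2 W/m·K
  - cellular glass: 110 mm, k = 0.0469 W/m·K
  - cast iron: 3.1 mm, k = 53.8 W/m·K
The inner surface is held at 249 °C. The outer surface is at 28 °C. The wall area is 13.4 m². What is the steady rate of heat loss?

Treating each layer as a thermal resistance in series:
R_stainless steel = L/(kA) = 0.0007/(17.2×13.4) = 3.037×10^-6 K/W
R_cellular glass = L/(kA) = 0.11/(0.0469×13.4) = 0.175 K/W
R_cast iron = L/(kA) = 0.0031/(53.8×13.4) = 4.3×10^-6 K/W
R_total = 0.175 K/W
Q = ΔT / R_total = 221 / 0.175

Q ≈ 1260 W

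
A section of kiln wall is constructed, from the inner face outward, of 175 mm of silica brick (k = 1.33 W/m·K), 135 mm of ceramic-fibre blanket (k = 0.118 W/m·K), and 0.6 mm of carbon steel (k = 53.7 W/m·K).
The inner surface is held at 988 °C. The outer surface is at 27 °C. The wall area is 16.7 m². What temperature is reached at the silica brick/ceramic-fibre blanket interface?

Treating each layer as a thermal resistance in series:
R_silica brick = L/(kA) = 0.175/(1.33×16.7) = 0.007879 K/W
R_ceramic-fibre blanket = L/(kA) = 0.135/(0.118×16.7) = 0.06851 K/W
R_carbon steel = L/(kA) = 0.0006/(53.7×16.7) = 6.691×10^-7 K/W
R_total = 0.07639 K/W;  Q = ΔT/R_total = 961/0.07639 = 12580 W
T_interface = T_inner − Q·ΣR(inner→interface) = 988 − 12600×0.007879

T ≈ 889 °C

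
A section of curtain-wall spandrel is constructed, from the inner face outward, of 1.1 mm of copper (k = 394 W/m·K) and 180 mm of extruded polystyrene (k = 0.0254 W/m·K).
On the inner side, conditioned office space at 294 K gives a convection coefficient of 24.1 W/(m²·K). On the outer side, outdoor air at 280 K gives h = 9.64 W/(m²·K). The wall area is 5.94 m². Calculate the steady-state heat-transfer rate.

Q ≈ 11.5 W

Model the wall as resistances in series:
R_inner film = 1/(h_i·A) = 1/(24.1×5.94) = 0.006985 K/W
R_copper = L/(kA) = 0.0011/(394×5.94) = 4.7×10^-7 K/W
R_extruded polystyrene = L/(kA) = 0.18/(0.0254×5.94) = 1.193 K/W
R_outer film = 1/(h_o·A) = 1/(9.64×5.94) = 0.01746 K/W
R_total = 1.217 K/W
Q = ΔT / R_total = 14 / 1.217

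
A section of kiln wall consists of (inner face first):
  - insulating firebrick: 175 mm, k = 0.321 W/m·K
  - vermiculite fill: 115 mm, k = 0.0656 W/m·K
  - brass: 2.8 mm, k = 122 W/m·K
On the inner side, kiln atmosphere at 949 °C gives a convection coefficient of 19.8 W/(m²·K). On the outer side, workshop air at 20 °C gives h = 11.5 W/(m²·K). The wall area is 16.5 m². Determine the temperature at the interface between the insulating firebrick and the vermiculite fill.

Using the resistance-network approach (series):
R_inner film = 1/(h_i·A) = 1/(19.8×16.5) = 0.003061 K/W
R_insulating firebrick = L/(kA) = 0.175/(0.321×16.5) = 0.03304 K/W
R_vermiculite fill = L/(kA) = 0.115/(0.0656×16.5) = 0.1062 K/W
R_brass = L/(kA) = 0.0028/(122×16.5) = 1.391×10^-6 K/W
R_outer film = 1/(h_o·A) = 1/(11.5×16.5) = 0.00527 K/W
R_total = 0.1476 K/W;  Q = ΔT/R_total = 929/0.1476 = 6293 W
T_interface = T_inner − Q·ΣR(inner→interface) = 949 − 6290×0.0361

T ≈ 722 °C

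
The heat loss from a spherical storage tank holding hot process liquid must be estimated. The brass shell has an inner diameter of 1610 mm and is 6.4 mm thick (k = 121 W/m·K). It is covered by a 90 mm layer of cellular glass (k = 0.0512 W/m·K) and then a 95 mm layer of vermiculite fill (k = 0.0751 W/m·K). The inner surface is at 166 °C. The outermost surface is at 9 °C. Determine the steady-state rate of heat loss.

Q ≈ 518 W

Spherical conduction: R = (1/r_in − 1/r_out)/(4πk) per layer; series-sum.
R_brass shell = (1/0.805 − 1/0.8114)/(4π×121) = 6.444×10^-6 K/W
R_cellular glass = (1/0.8114 − 1/0.9014)/(4π×0.0512) = 0.1913 K/W
R_vermiculite fill = (1/0.9014 − 1/0.9964)/(4π×0.0751) = 0.1121 K/W
R_total = 0.3033 K/W
Q = ΔT/R_total = 157/0.3033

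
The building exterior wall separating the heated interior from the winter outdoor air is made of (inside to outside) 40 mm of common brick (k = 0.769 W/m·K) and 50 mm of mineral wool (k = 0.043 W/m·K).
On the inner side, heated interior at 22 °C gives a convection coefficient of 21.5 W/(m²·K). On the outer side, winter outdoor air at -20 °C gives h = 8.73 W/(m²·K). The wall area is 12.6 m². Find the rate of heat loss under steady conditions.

Q ≈ 385 W

Treating each layer as a thermal resistance in series:
R_inner film = 1/(h_i·A) = 1/(21.5×12.6) = 0.003691 K/W
R_common brick = L/(kA) = 0.04/(0.769×12.6) = 0.004128 K/W
R_mineral wool = L/(kA) = 0.05/(0.043×12.6) = 0.09228 K/W
R_outer film = 1/(h_o·A) = 1/(8.73×12.6) = 0.009091 K/W
R_total = 0.1092 K/W
Q = ΔT / R_total = 42 / 0.1092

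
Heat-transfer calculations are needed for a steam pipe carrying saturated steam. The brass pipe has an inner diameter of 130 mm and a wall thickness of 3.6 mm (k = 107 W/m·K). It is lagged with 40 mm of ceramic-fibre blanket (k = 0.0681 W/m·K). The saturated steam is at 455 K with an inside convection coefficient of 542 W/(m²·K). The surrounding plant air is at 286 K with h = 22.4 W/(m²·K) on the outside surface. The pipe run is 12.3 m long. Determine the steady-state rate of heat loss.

Q ≈ 1820 W

Radial resistances (cylindrical: R_cond = ln(r_o/r_i)/(2πkL), R_conv = 1/(h·2πrL)):
R_inner film = 1/(h_i·2πr₁L) = 1/(542×2π×0.065×12.3) = 3.673×10^-4 K/W
R_brass pipe wall = ln(68.6/65)/(2π×107×12.3) = 6.519×10^-6 K/W
R_ceramic-fibre blanket = ln(108.6/68.6)/(2π×0.0681×12.3) = 0.08728 K/W
R_outer film = 1/(h_o·2πr_oL) = 1/(22.4×2π×0.1086×12.3) = 0.005319 K/W
R_total = 0.09298 K/W
Q = ΔT/R_total = 169/0.09298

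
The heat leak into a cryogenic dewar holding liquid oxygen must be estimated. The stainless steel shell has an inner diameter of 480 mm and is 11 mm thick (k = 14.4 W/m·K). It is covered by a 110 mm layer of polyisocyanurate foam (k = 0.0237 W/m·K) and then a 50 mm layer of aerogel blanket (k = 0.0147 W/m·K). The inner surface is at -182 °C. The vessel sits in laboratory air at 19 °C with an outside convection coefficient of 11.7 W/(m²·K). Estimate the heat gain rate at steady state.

Spherical conduction: R = (1/r_in − 1/r_out)/(4πk) per layer; series-sum.
R_stainless steel shell = (1/0.24 − 1/0.251)/(4π×14.4) = 0.001009 K/W
R_polyisocyanurate foam = (1/0.251 − 1/0.361)/(4π×0.0237) = 4.076 K/W
R_aerogel blanket = (1/0.361 − 1/0.411)/(4π×0.0147) = 1.824 K/W
R_outer film = 1/(h·4πr_o²) = 1/(11.7×4π×0.411²) = 0.04026 K/W
R_total = 5.942 K/W
Q = ΔT/R_total = 201/5.942

Q ≈ 33.8 W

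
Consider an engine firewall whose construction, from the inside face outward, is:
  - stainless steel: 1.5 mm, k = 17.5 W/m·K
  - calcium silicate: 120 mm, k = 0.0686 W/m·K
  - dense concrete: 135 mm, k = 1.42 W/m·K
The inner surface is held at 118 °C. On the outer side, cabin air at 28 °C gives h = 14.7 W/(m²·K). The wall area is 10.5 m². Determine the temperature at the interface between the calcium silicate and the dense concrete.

T ≈ 35.7 °C

Thermal resistances in series:
R_stainless steel = L/(kA) = 0.0015/(17.5×10.5) = 8.163×10^-6 K/W
R_calcium silicate = L/(kA) = 0.12/(0.0686×10.5) = 0.1666 K/W
R_dense concrete = L/(kA) = 0.135/(1.42×10.5) = 0.009054 K/W
R_outer film = 1/(h_o·A) = 1/(14.7×10.5) = 0.006479 K/W
R_total = 0.1821 K/W;  Q = ΔT/R_total = 90/0.1821 = 494.1 W
T_interface = T_inner − Q·ΣR(inner→interface) = 118 − 494×0.1666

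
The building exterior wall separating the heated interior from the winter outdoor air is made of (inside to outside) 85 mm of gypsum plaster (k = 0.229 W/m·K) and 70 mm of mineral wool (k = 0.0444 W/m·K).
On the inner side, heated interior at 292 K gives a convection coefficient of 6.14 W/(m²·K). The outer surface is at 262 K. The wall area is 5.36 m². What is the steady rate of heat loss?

Q ≈ 76.2 W

Thermal resistances in series:
R_inner film = 1/(h_i·A) = 1/(6.14×5.36) = 0.03039 K/W
R_gypsum plaster = L/(kA) = 0.085/(0.229×5.36) = 0.06925 K/W
R_mineral wool = L/(kA) = 0.07/(0.0444×5.36) = 0.2941 K/W
R_total = 0.3938 K/W
Q = ΔT / R_total = 30 / 0.3938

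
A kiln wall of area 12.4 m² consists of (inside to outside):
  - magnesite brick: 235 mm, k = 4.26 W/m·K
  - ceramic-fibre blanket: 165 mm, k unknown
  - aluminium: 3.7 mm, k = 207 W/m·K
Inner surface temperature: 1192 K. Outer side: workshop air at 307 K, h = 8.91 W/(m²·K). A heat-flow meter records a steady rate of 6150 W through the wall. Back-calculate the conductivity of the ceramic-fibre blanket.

Model the wall as resistances in series:
R_magnesite brick = L/(kA) = 0.235/(4.26×12.4) = 0.004449 K/W
R_aluminium = L/(kA) = 0.0037/(207×12.4) = 1.441×10^-6 K/W
R_outer film = 1/(h_o·A) = 1/(8.91×12.4) = 0.009051 K/W
Sum of known resistances R_other = 0.0135 K/W
Total R = ΔT/Q = 885/6150 = 0.1439 K/W
R_ceramic-fibre blanket = R_total − R_other = 0.1304 K/W
k = L/(R·A) = 0.165/(0.1304×12.4)

k ≈ 0.102 W/(m·K)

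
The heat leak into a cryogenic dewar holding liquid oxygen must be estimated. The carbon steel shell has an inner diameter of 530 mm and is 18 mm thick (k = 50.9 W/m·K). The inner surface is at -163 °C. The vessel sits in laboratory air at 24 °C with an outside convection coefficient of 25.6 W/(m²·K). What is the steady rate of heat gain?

Each spherical layer contributes R = (1/r_i − 1/r_o)/(4πk):
R_carbon steel shell = (1/0.265 − 1/0.283)/(4π×50.9) = 3.752×10^-4 K/W
R_outer film = 1/(h·4πr_o²) = 1/(25.6×4π×0.283²) = 0.03881 K/W
R_total = 0.03919 K/W
Q = ΔT/R_total = 187/0.03919

Q ≈ 4770 W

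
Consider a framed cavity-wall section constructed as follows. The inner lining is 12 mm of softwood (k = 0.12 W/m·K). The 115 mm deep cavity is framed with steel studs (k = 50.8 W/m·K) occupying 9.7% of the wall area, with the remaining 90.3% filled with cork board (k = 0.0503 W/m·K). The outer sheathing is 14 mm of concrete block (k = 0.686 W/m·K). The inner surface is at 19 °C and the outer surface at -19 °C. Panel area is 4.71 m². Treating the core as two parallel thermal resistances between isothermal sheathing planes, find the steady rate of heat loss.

Sheathing layers in series; stud and cavity paths in parallel between them.
R_inner = 0.012/(0.12×4.71) = 0.02123 K/W
R_stud  = 0.115/(50.8×0.097×4.71) = 0.004955 K/W
R_cav   = 0.115/(0.0503×0.903×4.71) = 0.5376 K/W
1/R_core = 1/R_stud + 1/R_cav → R_core = 0.00491 K/W
R_outer = 0.014/(0.686×4.71) = 0.004333 K/W
R_total = 0.03047 K/W
Q = ΔT/R_total = 38/0.03047

Q ≈ 1250 W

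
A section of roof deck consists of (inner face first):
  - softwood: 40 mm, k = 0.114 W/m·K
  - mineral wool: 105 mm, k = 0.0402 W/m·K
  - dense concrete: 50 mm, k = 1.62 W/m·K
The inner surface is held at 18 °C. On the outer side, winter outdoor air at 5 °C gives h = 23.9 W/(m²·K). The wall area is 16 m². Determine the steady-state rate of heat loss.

Thermal resistances in series:
R_softwood = L/(kA) = 0.04/(0.114×16) = 0.02193 K/W
R_mineral wool = L/(kA) = 0.105/(0.0402×16) = 0.1632 K/W
R_dense concrete = L/(kA) = 0.05/(1.62×16) = 0.001929 K/W
R_outer film = 1/(h_o·A) = 1/(23.9×16) = 0.002615 K/W
R_total = 0.1897 K/W
Q = ΔT / R_total = 13 / 0.1897

Q ≈ 68.5 W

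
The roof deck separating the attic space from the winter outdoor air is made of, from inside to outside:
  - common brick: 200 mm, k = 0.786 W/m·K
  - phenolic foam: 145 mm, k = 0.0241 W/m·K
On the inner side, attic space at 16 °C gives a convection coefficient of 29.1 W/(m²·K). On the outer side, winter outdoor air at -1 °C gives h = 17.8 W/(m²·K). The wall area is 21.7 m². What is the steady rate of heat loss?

Model the wall as resistances in series:
R_inner film = 1/(h_i·A) = 1/(29.1×21.7) = 0.001584 K/W
R_common brick = L/(kA) = 0.2/(0.786×21.7) = 0.01173 K/W
R_phenolic foam = L/(kA) = 0.145/(0.0241×21.7) = 0.2773 K/W
R_outer film = 1/(h_o·A) = 1/(17.8×21.7) = 0.002589 K/W
R_total = 0.2932 K/W
Q = ΔT / R_total = 17 / 0.2932

Q ≈ 58 W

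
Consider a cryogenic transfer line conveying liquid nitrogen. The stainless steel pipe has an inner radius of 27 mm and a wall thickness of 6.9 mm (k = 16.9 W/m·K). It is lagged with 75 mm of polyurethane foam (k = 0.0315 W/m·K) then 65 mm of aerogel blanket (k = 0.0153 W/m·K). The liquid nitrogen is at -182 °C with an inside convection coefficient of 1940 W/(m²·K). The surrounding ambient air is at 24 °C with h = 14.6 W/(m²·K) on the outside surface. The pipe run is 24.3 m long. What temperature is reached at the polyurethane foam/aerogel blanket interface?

Cylindrical conduction, so R = ln(r₂/r₁)/(2πkL) per layer, in series:
R_inner film = 1/(h_i·2πr₁L) = 1/(1940×2π×0.027×24.3) = 1.25×10^-4 K/W
R_stainless steel pipe wall = ln(33.9/27)/(2π×16.9×24.3) = 8.82×10^-5 K/W
R_polyurethane foam = ln(108.9/33.9)/(2π×0.0315×24.3) = 0.2426 K/W
R_aerogel blanket = ln(173.9/108.9)/(2π×0.0153×24.3) = 0.2004 K/W
R_outer film = 1/(h_o·2πr_oL) = 1/(14.6×2π×0.1739×24.3) = 0.00258 K/W
R_total = 0.4458 K/W
Q = ΔT/R_total = 206/0.4458
Q = 462 W
T_interface = T_inner + Q·ΣR(inner→interface) = -182 + 462×0.2429

T ≈ -69.8 °C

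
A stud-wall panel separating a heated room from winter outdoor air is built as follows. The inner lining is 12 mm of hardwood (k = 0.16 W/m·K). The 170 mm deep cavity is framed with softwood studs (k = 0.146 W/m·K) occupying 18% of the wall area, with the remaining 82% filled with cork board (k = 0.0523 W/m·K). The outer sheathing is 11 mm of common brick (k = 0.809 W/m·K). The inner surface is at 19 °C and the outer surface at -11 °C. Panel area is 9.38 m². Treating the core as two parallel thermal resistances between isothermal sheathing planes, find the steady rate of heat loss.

Q ≈ 111 W

Sheathing layers in series; stud and cavity paths in parallel between them.
R_inner = 0.012/(0.16×9.38) = 0.007996 K/W
R_stud  = 0.17/(0.146×0.18×9.38) = 0.6896 K/W
R_cav   = 0.17/(0.0523×0.82×9.38) = 0.4226 K/W
1/R_core = 1/R_stud + 1/R_cav → R_core = 0.262 K/W
R_outer = 0.011/(0.809×9.38) = 0.00145 K/W
R_total = 0.2715 K/W
Q = ΔT/R_total = 30/0.2715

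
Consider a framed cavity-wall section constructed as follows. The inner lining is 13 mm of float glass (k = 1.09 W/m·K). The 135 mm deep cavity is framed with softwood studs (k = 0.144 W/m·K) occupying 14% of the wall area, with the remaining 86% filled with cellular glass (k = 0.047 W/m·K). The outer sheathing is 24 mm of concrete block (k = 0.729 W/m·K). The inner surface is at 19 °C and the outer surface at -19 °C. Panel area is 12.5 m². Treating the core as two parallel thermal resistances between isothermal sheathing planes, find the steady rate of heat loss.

Q ≈ 209 W

Sheathing layers in series; stud and cavity paths in parallel between them.
R_inner = 0.013/(1.09×12.5) = 9.541×10^-4 K/W
R_stud  = 0.135/(0.144×0.14×12.5) = 0.5357 K/W
R_cav   = 0.135/(0.047×0.86×12.5) = 0.2672 K/W
1/R_core = 1/R_stud + 1/R_cav → R_core = 0.1783 K/W
R_outer = 0.024/(0.729×12.5) = 0.002634 K/W
R_total = 0.1819 K/W
Q = ΔT/R_total = 38/0.1819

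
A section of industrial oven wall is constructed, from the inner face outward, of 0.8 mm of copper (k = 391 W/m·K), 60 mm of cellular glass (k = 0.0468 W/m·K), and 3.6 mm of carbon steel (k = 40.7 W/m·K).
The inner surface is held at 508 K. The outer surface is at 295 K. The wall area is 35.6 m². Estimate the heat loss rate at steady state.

Q ≈ 5910 W

Thermal resistances in series:
R_copper = L/(kA) = 0.0008/(391×35.6) = 5.747×10^-8 K/W
R_cellular glass = L/(kA) = 0.06/(0.0468×35.6) = 0.03601 K/W
R_carbon steel = L/(kA) = 0.0036/(40.7×35.6) = 2.485×10^-6 K/W
R_total = 0.03602 K/W
Q = ΔT / R_total = 213 / 0.03602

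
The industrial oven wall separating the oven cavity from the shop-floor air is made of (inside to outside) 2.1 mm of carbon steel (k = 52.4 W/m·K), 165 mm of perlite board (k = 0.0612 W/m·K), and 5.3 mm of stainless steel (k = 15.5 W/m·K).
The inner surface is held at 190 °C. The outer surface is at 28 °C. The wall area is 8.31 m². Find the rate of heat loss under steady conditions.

Series thermal resistances:
R_carbon steel = L/(kA) = 0.0021/(52.4×8.31) = 4.823×10^-6 K/W
R_perlite board = L/(kA) = 0.165/(0.0612×8.31) = 0.3244 K/W
R_stainless steel = L/(kA) = 0.0053/(15.5×8.31) = 4.115×10^-5 K/W
R_total = 0.3245 K/W
Q = ΔT / R_total = 162 / 0.3245

Q ≈ 499 W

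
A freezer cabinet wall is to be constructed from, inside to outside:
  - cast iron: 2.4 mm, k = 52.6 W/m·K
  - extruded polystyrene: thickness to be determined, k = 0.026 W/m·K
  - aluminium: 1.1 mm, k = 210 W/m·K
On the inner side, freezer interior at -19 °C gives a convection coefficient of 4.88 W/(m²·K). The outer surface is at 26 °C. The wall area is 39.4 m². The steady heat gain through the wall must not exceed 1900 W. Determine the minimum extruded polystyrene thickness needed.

L ≈ 18.9 mm

Model the wall as resistances in series:
R_inner film = 1/(h_i·A) = 1/(4.88×39.4) = 0.005201 K/W
R_cast iron = L/(kA) = 0.0024/(52.6×39.4) = 1.158×10^-6 K/W
R_aluminium = L/(kA) = 0.0011/(210×39.4) = 1.329×10^-7 K/W
Sum of the known resistances R_other = 0.005202 K/W
Required total resistance R_tot = ΔT/Q_allow = 45/1900 = 0.02368 K/W
R_extruded polystyrene = R_tot − R_other = 0.01848 K/W
L = R·k·A = 0.01848×0.026×39.4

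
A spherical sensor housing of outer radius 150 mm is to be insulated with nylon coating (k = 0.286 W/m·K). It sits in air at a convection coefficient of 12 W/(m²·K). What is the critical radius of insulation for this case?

r_cr ≈ 47.7 mm

For a sphere r_cr = 2k/h = 2×0.286/12
r_cr = 47.7 mm; since the bare radius (150 mm) is above r_cr, any added insulation will reduce heat loss.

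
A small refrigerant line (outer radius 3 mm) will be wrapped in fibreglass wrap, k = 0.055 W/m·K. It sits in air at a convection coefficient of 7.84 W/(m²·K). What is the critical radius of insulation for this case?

For a cylinder r_cr = k/h = 0.055/7.84
r_cr = 7.02 mm; since the bare radius (3 mm) is below r_cr, adding a thin layer of insulation will *increase* heat loss.

r_cr ≈ 7.02 mm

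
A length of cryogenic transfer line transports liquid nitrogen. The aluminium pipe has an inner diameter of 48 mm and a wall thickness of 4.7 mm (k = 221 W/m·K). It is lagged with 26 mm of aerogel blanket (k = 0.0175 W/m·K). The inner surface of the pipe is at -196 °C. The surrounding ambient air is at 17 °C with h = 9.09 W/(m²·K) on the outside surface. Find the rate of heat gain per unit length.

q′ ≈ 34.4 W/m

Per-layer cylindrical resistances, series-summed:
R_aluminium pipe wall = ln(28.7/24)/(2π×221×1) = 1.288×10^-4 K/W
R_aerogel blanket = ln(54.7/28.7)/(2π×0.0175×1) = 5.866 K/W
R_outer film = 1/(h_o·2πr_oL) = 1/(9.09×2π×0.0547×1) = 0.3201 K/W
R_total = 6.186 K/W
Q = ΔT/R_total = 213/6.186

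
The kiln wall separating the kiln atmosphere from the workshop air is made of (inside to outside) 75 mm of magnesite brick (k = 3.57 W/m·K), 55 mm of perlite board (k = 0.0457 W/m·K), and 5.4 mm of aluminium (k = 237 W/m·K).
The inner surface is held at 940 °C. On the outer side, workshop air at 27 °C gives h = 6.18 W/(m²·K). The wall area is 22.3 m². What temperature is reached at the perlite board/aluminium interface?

T ≈ 134 °C

Using the resistance-network approach (series):
R_magnesite brick = L/(kA) = 0.075/(3.57×22.3) = 9.421×10^-4 K/W
R_perlite board = L/(kA) = 0.055/(0.0457×22.3) = 0.05397 K/W
R_aluminium = L/(kA) = 0.0054/(237×22.3) = 1.022×10^-6 K/W
R_outer film = 1/(h_o·A) = 1/(6.18×22.3) = 0.007256 K/W
R_total = 0.06217 K/W;  Q = ΔT/R_total = 913/0.06217 = 14690 W
T_interface = T_inner − Q·ΣR(inner→interface) = 940 − 14700×0.05491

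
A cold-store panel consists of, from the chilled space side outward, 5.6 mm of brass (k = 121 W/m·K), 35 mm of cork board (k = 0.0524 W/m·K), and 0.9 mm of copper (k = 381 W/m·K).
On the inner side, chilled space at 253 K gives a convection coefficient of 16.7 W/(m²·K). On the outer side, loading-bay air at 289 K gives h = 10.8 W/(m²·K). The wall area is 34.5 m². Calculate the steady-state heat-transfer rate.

Q ≈ 1510 W

Series thermal resistances:
R_inner film = 1/(h_i·A) = 1/(16.7×34.5) = 0.001736 K/W
R_brass = L/(kA) = 0.0056/(121×34.5) = 1.341×10^-6 K/W
R_cork board = L/(kA) = 0.035/(0.0524×34.5) = 0.01936 K/W
R_copper = L/(kA) = 0.0009/(381×34.5) = 6.847×10^-8 K/W
R_outer film = 1/(h_o·A) = 1/(10.8×34.5) = 0.002684 K/W
R_total = 0.02378 K/W
Q = ΔT / R_total = 36 / 0.02378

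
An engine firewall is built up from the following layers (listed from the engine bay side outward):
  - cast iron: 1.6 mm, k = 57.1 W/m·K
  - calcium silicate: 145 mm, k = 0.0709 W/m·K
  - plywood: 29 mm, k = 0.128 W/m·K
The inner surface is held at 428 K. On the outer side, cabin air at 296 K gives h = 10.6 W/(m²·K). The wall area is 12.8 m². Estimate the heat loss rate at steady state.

Model the wall as resistances in series:
R_cast iron = L/(kA) = 0.0016/(57.1×12.8) = 2.189×10^-6 K/W
R_calcium silicate = L/(kA) = 0.145/(0.0709×12.8) = 0.1598 K/W
R_plywood = L/(kA) = 0.029/(0.128×12.8) = 0.0177 K/W
R_outer film = 1/(h_o·A) = 1/(10.6×12.8) = 0.00737 K/W
R_total = 0.1848 K/W
Q = ΔT / R_total = 132 / 0.1848

Q ≈ 714 W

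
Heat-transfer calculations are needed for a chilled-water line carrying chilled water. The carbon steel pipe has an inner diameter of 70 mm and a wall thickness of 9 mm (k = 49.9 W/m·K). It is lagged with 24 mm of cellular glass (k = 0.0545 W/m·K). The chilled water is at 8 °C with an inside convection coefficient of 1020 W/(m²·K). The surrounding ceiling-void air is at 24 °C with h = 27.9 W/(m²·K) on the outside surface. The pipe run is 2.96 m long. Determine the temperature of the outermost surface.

Cylindrical conduction, so R = ln(r₂/r₁)/(2πkL) per layer, in series:
R_inner film = 1/(h_i·2πr₁L) = 1/(1020×2π×0.035×2.96) = 0.001506 K/W
R_carbon steel pipe wall = ln(44/35)/(2π×49.9×2.96) = 2.466×10^-4 K/W
R_cellular glass = ln(68/44)/(2π×0.0545×2.96) = 0.4295 K/W
R_outer film = 1/(h_o·2πr_oL) = 1/(27.9×2π×0.068×2.96) = 0.02834 K/W
R_total = 0.4596 K/W
Q = ΔT/R_total = 16/0.4596
Q = 34.8 W
T_interface = T_inner + Q·ΣR(inner→interface) = 8 + 34.8×0.4312

T ≈ 23 °C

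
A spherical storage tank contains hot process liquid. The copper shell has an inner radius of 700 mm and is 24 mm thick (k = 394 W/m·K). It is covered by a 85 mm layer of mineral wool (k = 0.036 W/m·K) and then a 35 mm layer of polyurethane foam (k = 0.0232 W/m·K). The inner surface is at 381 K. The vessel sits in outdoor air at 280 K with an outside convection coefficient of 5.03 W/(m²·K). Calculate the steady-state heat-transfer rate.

Each spherical layer contributes R = (1/r_i − 1/r_o)/(4πk):
R_copper shell = (1/0.7 − 1/0.724)/(4π×394) = 9.565×10^-6 K/W
R_mineral wool = (1/0.724 − 1/0.809)/(4π×0.036) = 0.3208 K/W
R_polyurethane foam = (1/0.809 − 1/0.844)/(4π×0.0232) = 0.1758 K/W
R_outer film = 1/(h·4πr_o²) = 1/(5.03×4π×0.844²) = 0.02221 K/W
R_total = 0.5188 K/W
Q = ΔT/R_total = 101/0.5188

Q ≈ 195 W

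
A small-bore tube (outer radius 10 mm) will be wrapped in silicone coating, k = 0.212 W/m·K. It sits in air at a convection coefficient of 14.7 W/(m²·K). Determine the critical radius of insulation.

For a cylinder r_cr = k/h = 0.212/14.7
r_cr = 14.4 mm; since the bare radius (10 mm) is below r_cr, adding a thin layer of insulation will *increase* heat loss.

r_cr ≈ 14.4 mm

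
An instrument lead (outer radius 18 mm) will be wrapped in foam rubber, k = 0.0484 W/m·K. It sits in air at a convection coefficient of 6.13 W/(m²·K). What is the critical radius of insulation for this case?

r_cr ≈ 7.9 mm

For a cylinder r_cr = k/h = 0.0484/6.13
r_cr = 7.9 mm; since the bare radius (18 mm) is above r_cr, any added insulation will reduce heat loss.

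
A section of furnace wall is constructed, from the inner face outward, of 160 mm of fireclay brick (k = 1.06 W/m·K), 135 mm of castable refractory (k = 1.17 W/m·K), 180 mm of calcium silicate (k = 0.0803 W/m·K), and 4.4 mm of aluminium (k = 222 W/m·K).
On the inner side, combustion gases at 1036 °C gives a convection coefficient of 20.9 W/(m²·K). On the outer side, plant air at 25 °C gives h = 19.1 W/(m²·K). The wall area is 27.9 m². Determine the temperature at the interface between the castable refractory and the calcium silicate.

Model the wall as resistances in series:
R_inner film = 1/(h_i·A) = 1/(20.9×27.9) = 0.001715 K/W
R_fireclay brick = L/(kA) = 0.16/(1.06×27.9) = 0.00541 K/W
R_castable refractory = L/(kA) = 0.135/(1.17×27.9) = 0.004136 K/W
R_calcium silicate = L/(kA) = 0.18/(0.0803×27.9) = 0.08034 K/W
R_aluminium = L/(kA) = 0.0044/(222×27.9) = 7.104×10^-7 K/W
R_outer film = 1/(h_o·A) = 1/(19.1×27.9) = 0.001877 K/W
R_total = 0.09348 K/W;  Q = ΔT/R_total = 1011/0.09348 = 10810 W
T_interface = T_inner − Q·ΣR(inner→interface) = 1036 − 10800×0.01126

T ≈ 914 °C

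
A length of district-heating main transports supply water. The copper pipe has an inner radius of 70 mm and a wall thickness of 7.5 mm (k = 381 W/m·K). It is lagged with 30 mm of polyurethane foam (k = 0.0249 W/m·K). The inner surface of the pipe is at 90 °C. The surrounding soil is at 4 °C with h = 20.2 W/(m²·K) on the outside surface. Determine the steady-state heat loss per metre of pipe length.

For a radial system each layer contributes R = ln(r_out/r_in)/(2πkL); films add R = 1/(hA).
R_copper pipe wall = ln(77.5/70)/(2π×381×1) = 4.252×10^-5 K/W
R_polyurethane foam = ln(107.5/77.5)/(2π×0.0249×1) = 2.091 K/W
R_outer film = 1/(h_o·2πr_oL) = 1/(20.2×2π×0.1075×1) = 0.07329 K/W
R_total = 2.165 K/W
Q = ΔT/R_total = 86/2.165

q′ ≈ 39.7 W/m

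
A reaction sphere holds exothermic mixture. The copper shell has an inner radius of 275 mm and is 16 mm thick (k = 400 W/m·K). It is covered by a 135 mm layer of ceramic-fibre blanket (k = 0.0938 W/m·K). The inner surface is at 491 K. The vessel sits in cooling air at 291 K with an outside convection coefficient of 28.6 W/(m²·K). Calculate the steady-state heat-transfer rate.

For a spherical shell R = (1/r₁ − 1/r₂)/(4πk); film R = 1/(h·4πr²). In series:
R_copper shell = (1/0.275 − 1/0.291)/(4π×400) = 3.978×10^-5 K/W
R_ceramic-fibre blanket = (1/0.291 − 1/0.426)/(4π×0.0938) = 0.9239 K/W
R_outer film = 1/(h·4πr_o²) = 1/(28.6×4π×0.426²) = 0.01533 K/W
R_total = 0.9393 K/W
Q = ΔT/R_total = 200/0.9393

Q ≈ 213 W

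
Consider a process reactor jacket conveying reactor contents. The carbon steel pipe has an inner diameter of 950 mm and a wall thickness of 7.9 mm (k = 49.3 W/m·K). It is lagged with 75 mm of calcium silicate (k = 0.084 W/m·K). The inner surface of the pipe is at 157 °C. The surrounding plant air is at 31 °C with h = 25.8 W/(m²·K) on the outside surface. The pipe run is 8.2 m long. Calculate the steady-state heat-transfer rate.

Q ≈ 3630 W

Radial resistances (cylindrical: R_cond = ln(r_o/r_i)/(2πkL), R_conv = 1/(h·2πrL)):
R_carbon steel pipe wall = ln(482.9/475)/(2π×49.3×8.2) = 6.494×10^-6 K/W
R_calcium silicate = ln(557.9/482.9)/(2π×0.084×8.2) = 0.03336 K/W
R_outer film = 1/(h_o·2πr_oL) = 1/(25.8×2π×0.5579×8.2) = 0.001348 K/W
R_total = 0.03471 K/W
Q = ΔT/R_total = 126/0.03471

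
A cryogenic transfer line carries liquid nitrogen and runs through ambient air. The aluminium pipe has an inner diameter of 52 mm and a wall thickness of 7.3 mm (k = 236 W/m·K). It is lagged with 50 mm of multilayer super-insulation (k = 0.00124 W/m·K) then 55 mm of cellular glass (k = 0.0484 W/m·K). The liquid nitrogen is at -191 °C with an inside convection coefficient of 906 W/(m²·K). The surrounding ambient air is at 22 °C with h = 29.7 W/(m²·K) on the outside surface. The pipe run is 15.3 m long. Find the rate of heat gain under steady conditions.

Q ≈ 27.3 W

Treating each annulus and film as a series resistance:
R_inner film = 1/(h_i·2πr₁L) = 1/(906×2π×0.026×15.3) = 4.416×10^-4 K/W
R_aluminium pipe wall = ln(33.3/26)/(2π×236×15.3) = 1.091×10^-5 K/W
R_multilayer super-insulation = ln(83.3/33.3)/(2π×0.00124×15.3) = 7.692 K/W
R_cellular glass = ln(138.3/83.3)/(2π×0.0484×15.3) = 0.109 K/W
R_outer film = 1/(h_o·2πr_oL) = 1/(29.7×2π×0.1383×15.3) = 0.002533 K/W
R_total = 7.804 K/W
Q = ΔT/R_total = 213/7.804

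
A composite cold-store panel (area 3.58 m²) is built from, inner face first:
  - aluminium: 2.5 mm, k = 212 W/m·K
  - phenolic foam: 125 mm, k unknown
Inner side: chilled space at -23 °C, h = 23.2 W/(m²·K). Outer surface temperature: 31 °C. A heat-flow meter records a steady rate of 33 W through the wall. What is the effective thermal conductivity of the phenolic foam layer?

Thermal resistances in series:
R_inner film = 1/(h_i·A) = 1/(23.2×3.58) = 0.01204 K/W
R_aluminium = L/(kA) = 0.0025/(212×3.58) = 3.294×10^-6 K/W
Sum of known resistances R_other = 0.01204 K/W
Total R = ΔT/Q = 54/33 = 1.636 K/W
R_phenolic foam = R_total − R_other = 1.624 K/W
k = L/(R·A) = 0.125/(1.624×3.58)

k ≈ 0.0215 W/(m·K)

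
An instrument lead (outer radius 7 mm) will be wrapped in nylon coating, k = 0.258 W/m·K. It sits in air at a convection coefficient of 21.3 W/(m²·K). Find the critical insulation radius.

r_cr ≈ 12.1 mm

For a cylinder r_cr = k/h = 0.258/21.3
r_cr = 12.1 mm; since the bare radius (7 mm) is below r_cr, adding a thin layer of insulation will *increase* heat loss.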